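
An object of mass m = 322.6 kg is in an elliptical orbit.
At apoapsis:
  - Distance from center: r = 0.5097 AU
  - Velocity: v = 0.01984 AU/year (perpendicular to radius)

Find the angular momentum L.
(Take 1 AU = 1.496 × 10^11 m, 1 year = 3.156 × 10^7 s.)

Convert to SI: r = 0.5097 AU = 7.62511e+10 m; v = 0.01984 AU/year = 94.0451 m/s.
Since v is perpendicular to r, L = m · v · r.
L = 322.6 · 94.0451 · 7.62511e+10 kg·m²/s ≈ 2.313e+15 kg·m²/s.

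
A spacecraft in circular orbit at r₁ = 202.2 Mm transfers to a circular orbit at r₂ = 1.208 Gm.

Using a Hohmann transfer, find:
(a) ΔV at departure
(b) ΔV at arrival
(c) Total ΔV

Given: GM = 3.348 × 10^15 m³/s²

Convert to SI: r₁ = 202.2 Mm = 2.022e+08 m; r₂ = 1.208 Gm = 1.208e+09 m.
Transfer semi-major axis: a_t = (r₁ + r₂)/2 = (2.022e+08 + 1.208e+09)/2 = 7.051e+08 m.
Circular speeds: v₁ = √(GM/r₁) = 4069.14 m/s, v₂ = √(GM/r₂) = 1664.79 m/s.
Transfer speeds (vis-viva v² = GM(2/r − 1/a_t)): v₁ᵗ = 5326.11 m/s, v₂ᵗ = 891.506 m/s.
(a) ΔV₁ = |v₁ᵗ − v₁| ≈ 1257 m/s = 1.257 km/s.
(b) ΔV₂ = |v₂ − v₂ᵗ| ≈ 773.3 m/s = 773.3 m/s.
(c) ΔV_total = ΔV₁ + ΔV₂ ≈ 2030 m/s = 2.03 km/s.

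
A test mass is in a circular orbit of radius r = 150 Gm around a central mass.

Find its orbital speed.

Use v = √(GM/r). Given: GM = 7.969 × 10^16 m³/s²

Convert to SI: r = 150 Gm = 1.5e+11 m.
For a circular orbit, gravity supplies the centripetal force, so v = √(GM / r).
v = √(7.969e+16 / 1.5e+11) m/s ≈ 728.9 m/s = 728.9 m/s.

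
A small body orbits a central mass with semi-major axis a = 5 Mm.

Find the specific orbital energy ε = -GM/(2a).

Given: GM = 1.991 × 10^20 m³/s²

Convert to SI: a = 5 Mm = 5e+06 m.
ε = −GM / (2a).
ε = −1.991e+20 / (2 · 5e+06) J/kg ≈ -1.991e+13 J/kg = -1.991e+04 GJ/kg.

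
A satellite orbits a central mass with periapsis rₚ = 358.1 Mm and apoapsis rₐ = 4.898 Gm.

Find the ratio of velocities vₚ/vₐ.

Convert to SI: rₚ = 358.1 Mm = 3.581e+08 m; rₐ = 4.898 Gm = 4.898e+09 m.
Conservation of angular momentum gives rₚvₚ = rₐvₐ, so vₚ/vₐ = rₐ/rₚ.
vₚ/vₐ = 4.898e+09 / 3.581e+08 ≈ 13.68.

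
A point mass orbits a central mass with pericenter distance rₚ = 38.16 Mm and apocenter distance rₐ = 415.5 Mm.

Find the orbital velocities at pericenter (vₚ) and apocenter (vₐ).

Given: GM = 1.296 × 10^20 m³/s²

Convert to SI: rₚ = 38.16 Mm = 3.816e+07 m; rₐ = 415.5 Mm = 4.155e+08 m.
Use the vis-viva equation v² = GM(2/r − 1/a) with a = (rₚ + rₐ)/2 = (3.816e+07 + 4.155e+08)/2 = 2.2683e+08 m.
vₚ = √(GM · (2/rₚ − 1/a)) = √(1.296e+20 · (2/3.816e+07 − 1/2.2683e+08)) m/s ≈ 2.494e+06 m/s = 2494 km/s.
vₐ = √(GM · (2/rₐ − 1/a)) = √(1.296e+20 · (2/4.155e+08 − 1/2.2683e+08)) m/s ≈ 2.291e+05 m/s = 229.1 km/s.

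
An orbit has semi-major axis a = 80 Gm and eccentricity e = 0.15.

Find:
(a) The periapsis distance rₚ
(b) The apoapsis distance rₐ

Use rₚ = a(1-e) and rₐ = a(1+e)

Convert to SI: a = 80 Gm = 8e+10 m.
(a) rₚ = a(1 − e) = 8e+10 · (1 − 0.15) = 8e+10 · 0.85 ≈ 6.8e+10 m = 68 Gm.
(b) rₐ = a(1 + e) = 8e+10 · (1 + 0.15) = 8e+10 · 1.15 ≈ 9.2e+10 m = 92 Gm.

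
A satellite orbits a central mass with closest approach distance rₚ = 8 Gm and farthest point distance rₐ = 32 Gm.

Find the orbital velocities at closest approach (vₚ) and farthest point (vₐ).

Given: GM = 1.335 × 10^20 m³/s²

Convert to SI: rₚ = 8 Gm = 8e+09 m; rₐ = 32 Gm = 3.2e+10 m.
Use the vis-viva equation v² = GM(2/r − 1/a) with a = (rₚ + rₐ)/2 = (8e+09 + 3.2e+10)/2 = 2e+10 m.
vₚ = √(GM · (2/rₚ − 1/a)) = √(1.335e+20 · (2/8e+09 − 1/2e+10)) m/s ≈ 1.634e+05 m/s = 163.4 km/s.
vₐ = √(GM · (2/rₐ − 1/a)) = √(1.335e+20 · (2/3.2e+10 − 1/2e+10)) m/s ≈ 4.085e+04 m/s = 40.85 km/s.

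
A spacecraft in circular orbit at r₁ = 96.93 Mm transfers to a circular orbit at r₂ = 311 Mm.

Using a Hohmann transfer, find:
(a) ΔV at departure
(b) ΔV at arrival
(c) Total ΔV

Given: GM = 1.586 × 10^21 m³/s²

Convert to SI: r₁ = 96.93 Mm = 9.693e+07 m; r₂ = 311 Mm = 3.11e+08 m.
Transfer semi-major axis: a_t = (r₁ + r₂)/2 = (9.693e+07 + 3.11e+08)/2 = 2.03965e+08 m.
Circular speeds: v₁ = √(GM/r₁) = 4.04504e+06 m/s, v₂ = √(GM/r₂) = 2.25825e+06 m/s.
Transfer speeds (vis-viva v² = GM(2/r − 1/a_t)): v₁ᵗ = 4.99488e+06 m/s, v₂ᵗ = 1.55676e+06 m/s.
(a) ΔV₁ = |v₁ᵗ − v₁| ≈ 9.498e+05 m/s = 949.8 km/s.
(b) ΔV₂ = |v₂ − v₂ᵗ| ≈ 7.015e+05 m/s = 701.5 km/s.
(c) ΔV_total = ΔV₁ + ΔV₂ ≈ 1.651e+06 m/s = 1651 km/s.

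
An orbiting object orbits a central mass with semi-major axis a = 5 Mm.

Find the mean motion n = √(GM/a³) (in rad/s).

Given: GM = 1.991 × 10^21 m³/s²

Convert to SI: a = 5 Mm = 5e+06 m.
n = √(GM / a³).
n = √(1.991e+21 / (5e+06)³) rad/s ≈ 3.991 rad/s.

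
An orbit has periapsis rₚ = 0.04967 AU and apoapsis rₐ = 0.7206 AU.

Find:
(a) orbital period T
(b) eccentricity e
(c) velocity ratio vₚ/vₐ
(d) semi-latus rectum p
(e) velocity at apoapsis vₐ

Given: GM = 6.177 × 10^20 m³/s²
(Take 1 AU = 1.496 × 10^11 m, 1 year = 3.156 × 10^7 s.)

Convert to SI: rₚ = 0.04967 AU = 7.43063e+09 m; rₐ = 0.7206 AU = 1.07802e+11 m.
(a) With a = (rₚ + rₐ)/2 = 5.76162e+10 m, T = 2π √(a³/GM) = 2π √((5.76162e+10)³/6.177e+20) s ≈ 3.496e+06 s
(b) e = (rₐ − rₚ)/(rₐ + rₚ) = (1.07802e+11 − 7.43063e+09)/(1.07802e+11 + 7.43063e+09) ≈ 0.871
(c) Conservation of angular momentum (rₚvₚ = rₐvₐ) gives vₚ/vₐ = rₐ/rₚ = 1.07802e+11/7.43063e+09 ≈ 14.51
(d) From a = (rₚ + rₐ)/2 = 5.76162e+10 m and e = (rₐ − rₚ)/(rₐ + rₚ) = 0.871032, p = a(1 − e²) = 5.76162e+10 · (1 − (0.871032)²) ≈ 1.39e+10 m
(e) With a = (rₚ + rₐ)/2 = 5.76162e+10 m, vₐ = √(GM (2/rₐ − 1/a)) = √(6.177e+20 · (2/1.07802e+11 − 1/5.76162e+10)) m/s ≈ 2.718e+04 m/s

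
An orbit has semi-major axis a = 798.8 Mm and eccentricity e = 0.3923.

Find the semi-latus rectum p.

Convert to SI: a = 798.8 Mm = 7.988e+08 m.
p = a (1 − e²).
p = 7.988e+08 · (1 − (0.3923)²) = 7.988e+08 · 0.846101 ≈ 6.759e+08 m = 675.9 Mm.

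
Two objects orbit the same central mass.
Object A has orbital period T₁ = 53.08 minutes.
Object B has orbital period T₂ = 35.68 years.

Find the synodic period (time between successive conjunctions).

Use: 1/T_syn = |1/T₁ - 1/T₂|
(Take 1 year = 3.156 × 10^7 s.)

Convert to SI: T₁ = 53.08 minutes = 3184.8 s; T₂ = 35.68 years = 1.12606e+09 s.
T_syn = |T₁ · T₂ / (T₁ − T₂)|.
T_syn = |3184.8 · 1.12606e+09 / (3184.8 − 1.12606e+09)| s ≈ 3185 s = 53.08 minutes.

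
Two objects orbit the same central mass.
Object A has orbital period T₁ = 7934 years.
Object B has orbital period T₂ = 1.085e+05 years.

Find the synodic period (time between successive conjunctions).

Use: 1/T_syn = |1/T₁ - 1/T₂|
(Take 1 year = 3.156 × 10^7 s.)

Convert to SI: T₁ = 7934 years = 2.50397e+11 s; T₂ = 1.085e+05 years = 3.42426e+12 s.
T_syn = |T₁ · T₂ / (T₁ − T₂)|.
T_syn = |2.50397e+11 · 3.42426e+12 / (2.50397e+11 − 3.42426e+12)| s ≈ 2.702e+11 s = 8560 years.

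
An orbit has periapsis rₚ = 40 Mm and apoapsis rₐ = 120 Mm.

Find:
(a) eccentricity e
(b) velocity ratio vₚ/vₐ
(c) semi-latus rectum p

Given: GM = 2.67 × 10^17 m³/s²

Convert to SI: rₚ = 40 Mm = 4e+07 m; rₐ = 120 Mm = 1.2e+08 m.
(a) e = (rₐ − rₚ)/(rₐ + rₚ) = (1.2e+08 − 4e+07)/(1.2e+08 + 4e+07) ≈ 0.5
(b) Conservation of angular momentum (rₚvₚ = rₐvₐ) gives vₚ/vₐ = rₐ/rₚ = 1.2e+08/4e+07 ≈ 3
(c) From a = (rₚ + rₐ)/2 = 8e+07 m and e = (rₐ − rₚ)/(rₐ + rₚ) = 0.5, p = a(1 − e²) = 8e+07 · (1 − (0.5)²) ≈ 6e+07 m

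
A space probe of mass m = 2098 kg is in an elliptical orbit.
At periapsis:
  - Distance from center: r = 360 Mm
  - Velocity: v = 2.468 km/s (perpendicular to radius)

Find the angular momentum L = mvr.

Convert to SI: r = 360 Mm = 3.6e+08 m; v = 2.468 km/s = 2468 m/s.
Since v is perpendicular to r, L = m · v · r.
L = 2098 · 2468 · 3.6e+08 kg·m²/s ≈ 1.864e+15 kg·m²/s.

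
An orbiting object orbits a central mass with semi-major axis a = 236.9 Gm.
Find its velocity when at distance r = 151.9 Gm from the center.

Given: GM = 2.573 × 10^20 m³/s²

Convert to SI: a = 236.9 Gm = 2.369e+11 m; r = 151.9 Gm = 1.519e+11 m.
Vis-viva: v = √(GM · (2/r − 1/a)).
2/r − 1/a = 2/1.519e+11 − 1/2.369e+11 = 8.94537e-12 m⁻¹.
v = √(2.573e+20 · 8.94537e-12) m/s ≈ 4.798e+04 m/s = 47.98 km/s.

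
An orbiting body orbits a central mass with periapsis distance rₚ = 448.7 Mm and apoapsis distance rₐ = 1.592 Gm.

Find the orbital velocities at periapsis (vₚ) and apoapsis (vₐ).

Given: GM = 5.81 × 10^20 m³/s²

Convert to SI: rₚ = 448.7 Mm = 4.487e+08 m; rₐ = 1.592 Gm = 1.592e+09 m.
Use the vis-viva equation v² = GM(2/r − 1/a) with a = (rₚ + rₐ)/2 = (4.487e+08 + 1.592e+09)/2 = 1.02035e+09 m.
vₚ = √(GM · (2/rₚ − 1/a)) = √(5.81e+20 · (2/4.487e+08 − 1/1.02035e+09)) m/s ≈ 1.421e+06 m/s = 1421 km/s.
vₐ = √(GM · (2/rₐ − 1/a)) = √(5.81e+20 · (2/1.592e+09 − 1/1.02035e+09)) m/s ≈ 4.006e+05 m/s = 400.6 km/s.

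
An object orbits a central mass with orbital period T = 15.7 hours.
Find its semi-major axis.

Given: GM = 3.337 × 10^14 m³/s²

Convert to SI: T = 15.7 hours = 56520 s.
Invert Kepler's third law: a = (GM · T² / (4π²))^(1/3).
Substituting T = 56520 s and GM = 3.337e+14 m³/s²:
a = (3.337e+14 · (56520)² / (4π²))^(1/3) m
a ≈ 3e+07 m = 30 Mm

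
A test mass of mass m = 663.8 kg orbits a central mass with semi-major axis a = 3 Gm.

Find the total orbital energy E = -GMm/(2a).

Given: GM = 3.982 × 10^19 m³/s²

Convert to SI: a = 3 Gm = 3e+09 m.
E = −GMm / (2a).
E = −3.982e+19 · 663.8 / (2 · 3e+09) J ≈ -4.405e+12 J = -4.405 TJ.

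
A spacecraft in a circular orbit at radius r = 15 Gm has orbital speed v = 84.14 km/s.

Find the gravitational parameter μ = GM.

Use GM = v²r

Convert to SI: r = 15 Gm = 1.5e+10 m; v = 84.14 km/s = 84140 m/s.
For a circular orbit v² = GM/r, so GM = v² · r.
GM = (84140)² · 1.5e+10 m³/s² ≈ 1.062e+20 m³/s² = 1.062 × 10^20 m³/s².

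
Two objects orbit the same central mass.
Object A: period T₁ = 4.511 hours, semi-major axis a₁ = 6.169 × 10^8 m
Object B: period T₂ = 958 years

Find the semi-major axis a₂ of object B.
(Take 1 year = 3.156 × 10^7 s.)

Convert to SI: T₁ = 4.511 hours = 16239.6 s; T₂ = 958 years = 3.02345e+10 s.
Kepler's third law: (T₁/T₂)² = (a₁/a₂)³ ⇒ a₂ = a₁ · (T₂/T₁)^(2/3).
T₂/T₁ = 3.02345e+10 / 16239.6 = 1.86177e+06.
a₂ = 6.169e+08 · (1.86177e+06)^(2/3) m ≈ 9.336e+12 m = 9.336 × 10^12 m.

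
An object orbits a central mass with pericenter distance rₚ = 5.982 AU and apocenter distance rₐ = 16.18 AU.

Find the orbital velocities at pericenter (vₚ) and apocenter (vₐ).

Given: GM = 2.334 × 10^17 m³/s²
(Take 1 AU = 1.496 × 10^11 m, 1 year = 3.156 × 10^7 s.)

Convert to SI: rₚ = 5.982 AU = 8.94907e+11 m; rₐ = 16.18 AU = 2.42053e+12 m.
Use the vis-viva equation v² = GM(2/r − 1/a) with a = (rₚ + rₐ)/2 = (8.94907e+11 + 2.42053e+12)/2 = 1.65772e+12 m.
vₚ = √(GM · (2/rₚ − 1/a)) = √(2.334e+17 · (2/8.94907e+11 − 1/1.65772e+12)) m/s ≈ 617.1 m/s = 0.1302 AU/year.
vₐ = √(GM · (2/rₐ − 1/a)) = √(2.334e+17 · (2/2.42053e+12 − 1/1.65772e+12)) m/s ≈ 228.2 m/s = 0.04813 AU/year.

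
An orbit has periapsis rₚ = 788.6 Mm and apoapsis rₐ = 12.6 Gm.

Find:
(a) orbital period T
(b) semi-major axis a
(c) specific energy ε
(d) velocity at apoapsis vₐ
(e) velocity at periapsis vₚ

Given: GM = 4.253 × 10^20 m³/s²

Convert to SI: rₚ = 788.6 Mm = 7.886e+08 m; rₐ = 12.6 Gm = 1.26e+10 m.
(a) With a = (rₚ + rₐ)/2 = 6.6943e+09 m, T = 2π √(a³/GM) = 2π √((6.6943e+09)³/4.253e+20) s ≈ 1.669e+05 s
(b) a = (rₚ + rₐ)/2 = (7.886e+08 + 1.26e+10)/2 ≈ 6.694e+09 m
(c) With a = (rₚ + rₐ)/2 = 6.6943e+09 m, ε = −GM/(2a) = −4.253e+20/(2 · 6.6943e+09) J/kg ≈ -3.177e+10 J/kg
(d) With a = (rₚ + rₐ)/2 = 6.6943e+09 m, vₐ = √(GM (2/rₐ − 1/a)) = √(4.253e+20 · (2/1.26e+10 − 1/6.6943e+09)) m/s ≈ 6.306e+04 m/s
(e) With a = (rₚ + rₐ)/2 = 6.6943e+09 m, vₚ = √(GM (2/rₚ − 1/a)) = √(4.253e+20 · (2/7.886e+08 − 1/6.6943e+09)) m/s ≈ 1.008e+06 m/s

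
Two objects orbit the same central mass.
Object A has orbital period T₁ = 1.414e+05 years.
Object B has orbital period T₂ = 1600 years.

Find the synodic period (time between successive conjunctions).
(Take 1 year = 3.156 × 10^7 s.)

Convert to SI: T₁ = 1.414e+05 years = 4.46258e+12 s; T₂ = 1600 years = 5.0496e+10 s.
T_syn = |T₁ · T₂ / (T₁ − T₂)|.
T_syn = |4.46258e+12 · 5.0496e+10 / (4.46258e+12 − 5.0496e+10)| s ≈ 5.107e+10 s = 1618 years.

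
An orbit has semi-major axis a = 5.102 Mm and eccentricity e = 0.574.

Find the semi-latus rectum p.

Convert to SI: a = 5.102 Mm = 5.102e+06 m.
p = a (1 − e²).
p = 5.102e+06 · (1 − (0.574)²) = 5.102e+06 · 0.670524 ≈ 3.421e+06 m = 3.421 Mm.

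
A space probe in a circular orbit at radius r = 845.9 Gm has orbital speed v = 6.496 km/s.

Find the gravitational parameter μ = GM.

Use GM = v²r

Convert to SI: r = 845.9 Gm = 8.459e+11 m; v = 6.496 km/s = 6496 m/s.
For a circular orbit v² = GM/r, so GM = v² · r.
GM = (6496)² · 8.459e+11 m³/s² ≈ 3.57e+19 m³/s² = 3.57 × 10^19 m³/s².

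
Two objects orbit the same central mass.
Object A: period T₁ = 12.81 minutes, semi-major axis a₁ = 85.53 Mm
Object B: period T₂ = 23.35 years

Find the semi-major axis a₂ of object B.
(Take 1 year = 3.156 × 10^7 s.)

Convert to SI: T₁ = 12.81 minutes = 768.6 s; a₁ = 85.53 Mm = 8.553e+07 m; T₂ = 23.35 years = 7.36926e+08 s.
Kepler's third law: (T₁/T₂)² = (a₁/a₂)³ ⇒ a₂ = a₁ · (T₂/T₁)^(2/3).
T₂/T₁ = 7.36926e+08 / 768.6 = 958790.
a₂ = 8.553e+07 · (958790)^(2/3) m ≈ 8.316e+11 m = 831.6 Gm.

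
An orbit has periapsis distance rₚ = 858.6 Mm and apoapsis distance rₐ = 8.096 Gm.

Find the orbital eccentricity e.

Convert to SI: rₚ = 858.6 Mm = 8.586e+08 m; rₐ = 8.096 Gm = 8.096e+09 m.
e = (rₐ − rₚ) / (rₐ + rₚ).
e = (8.096e+09 − 8.586e+08) / (8.096e+09 + 8.586e+08) = 7.2374e+09 / 8.9546e+09 ≈ 0.8082.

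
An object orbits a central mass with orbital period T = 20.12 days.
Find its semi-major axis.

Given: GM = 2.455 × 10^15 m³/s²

Convert to SI: T = 20.12 days = 1.73837e+06 s.
Invert Kepler's third law: a = (GM · T² / (4π²))^(1/3).
Substituting T = 1.73837e+06 s and GM = 2.455e+15 m³/s²:
a = (2.455e+15 · (1.73837e+06)² / (4π²))^(1/3) m
a ≈ 5.728e+08 m = 572.8 Mm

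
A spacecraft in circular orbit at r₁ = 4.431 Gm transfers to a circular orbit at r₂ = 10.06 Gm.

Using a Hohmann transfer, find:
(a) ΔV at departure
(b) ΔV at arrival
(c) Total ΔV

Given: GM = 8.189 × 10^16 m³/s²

Convert to SI: r₁ = 4.431 Gm = 4.431e+09 m; r₂ = 10.06 Gm = 1.006e+10 m.
Transfer semi-major axis: a_t = (r₁ + r₂)/2 = (4.431e+09 + 1.006e+10)/2 = 7.2455e+09 m.
Circular speeds: v₁ = √(GM/r₁) = 4298.97 m/s, v₂ = √(GM/r₂) = 2853.1 m/s.
Transfer speeds (vis-viva v² = GM(2/r − 1/a_t)): v₁ᵗ = 5065.58 m/s, v₂ᵗ = 2231.17 m/s.
(a) ΔV₁ = |v₁ᵗ − v₁| ≈ 766.6 m/s = 766.6 m/s.
(b) ΔV₂ = |v₂ − v₂ᵗ| ≈ 621.9 m/s = 621.9 m/s.
(c) ΔV_total = ΔV₁ + ΔV₂ ≈ 1389 m/s = 1.389 km/s.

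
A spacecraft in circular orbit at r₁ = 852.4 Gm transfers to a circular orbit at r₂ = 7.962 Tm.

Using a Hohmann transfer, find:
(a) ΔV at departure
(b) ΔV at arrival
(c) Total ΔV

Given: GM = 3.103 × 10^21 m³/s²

Convert to SI: r₁ = 852.4 Gm = 8.524e+11 m; r₂ = 7.962 Tm = 7.962e+12 m.
Transfer semi-major axis: a_t = (r₁ + r₂)/2 = (8.524e+11 + 7.962e+12)/2 = 4.4072e+12 m.
Circular speeds: v₁ = √(GM/r₁) = 60335 m/s, v₂ = √(GM/r₂) = 19741.5 m/s.
Transfer speeds (vis-viva v² = GM(2/r − 1/a_t)): v₁ᵗ = 81095.9 m/s, v₂ᵗ = 8682.01 m/s.
(a) ΔV₁ = |v₁ᵗ − v₁| ≈ 2.076e+04 m/s = 20.76 km/s.
(b) ΔV₂ = |v₂ − v₂ᵗ| ≈ 1.106e+04 m/s = 11.06 km/s.
(c) ΔV_total = ΔV₁ + ΔV₂ ≈ 3.182e+04 m/s = 31.82 km/s.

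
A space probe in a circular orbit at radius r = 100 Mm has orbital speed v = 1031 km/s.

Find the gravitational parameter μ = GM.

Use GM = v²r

Convert to SI: r = 100 Mm = 1e+08 m; v = 1031 km/s = 1.031e+06 m/s.
For a circular orbit v² = GM/r, so GM = v² · r.
GM = (1.031e+06)² · 1e+08 m³/s² ≈ 1.063e+20 m³/s² = 1.063 × 10^20 m³/s².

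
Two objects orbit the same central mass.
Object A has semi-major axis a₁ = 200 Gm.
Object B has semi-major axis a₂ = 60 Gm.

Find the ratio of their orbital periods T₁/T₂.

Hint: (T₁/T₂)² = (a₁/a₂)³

Convert to SI: a₁ = 200 Gm = 2e+11 m; a₂ = 60 Gm = 6e+10 m.
From Kepler's third law, (T₁/T₂)² = (a₁/a₂)³, so T₁/T₂ = (a₁/a₂)^(3/2).
a₁/a₂ = 2e+11 / 6e+10 = 3.33333.
T₁/T₂ = (3.33333)^(3/2) ≈ 6.086.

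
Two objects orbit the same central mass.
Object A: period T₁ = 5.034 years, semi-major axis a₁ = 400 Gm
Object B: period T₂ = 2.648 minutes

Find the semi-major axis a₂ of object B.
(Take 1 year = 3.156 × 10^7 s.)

Convert to SI: T₁ = 5.034 years = 1.58873e+08 s; a₁ = 400 Gm = 4e+11 m; T₂ = 2.648 minutes = 158.88 s.
Kepler's third law: (T₁/T₂)² = (a₁/a₂)³ ⇒ a₂ = a₁ · (T₂/T₁)^(2/3).
T₂/T₁ = 158.88 / 1.58873e+08 = 1.00004e-06.
a₂ = 4e+11 · (1.00004e-06)^(2/3) m ≈ 4e+07 m = 40 Mm.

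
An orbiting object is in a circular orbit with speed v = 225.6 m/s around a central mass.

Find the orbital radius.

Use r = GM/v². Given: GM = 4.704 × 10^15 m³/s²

For a circular orbit, v² = GM / r, so r = GM / v².
r = 4.704e+15 / (225.6)² m ≈ 9.242e+10 m = 9.242 × 10^10 m.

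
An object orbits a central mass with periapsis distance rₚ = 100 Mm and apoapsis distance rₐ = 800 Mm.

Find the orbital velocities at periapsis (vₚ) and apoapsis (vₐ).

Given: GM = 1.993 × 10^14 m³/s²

Convert to SI: rₚ = 100 Mm = 1e+08 m; rₐ = 800 Mm = 8e+08 m.
Use the vis-viva equation v² = GM(2/r − 1/a) with a = (rₚ + rₐ)/2 = (1e+08 + 8e+08)/2 = 4.5e+08 m.
vₚ = √(GM · (2/rₚ − 1/a)) = √(1.993e+14 · (2/1e+08 − 1/4.5e+08)) m/s ≈ 1882 m/s = 1.882 km/s.
vₐ = √(GM · (2/rₐ − 1/a)) = √(1.993e+14 · (2/8e+08 − 1/4.5e+08)) m/s ≈ 235.3 m/s = 235.3 m/s.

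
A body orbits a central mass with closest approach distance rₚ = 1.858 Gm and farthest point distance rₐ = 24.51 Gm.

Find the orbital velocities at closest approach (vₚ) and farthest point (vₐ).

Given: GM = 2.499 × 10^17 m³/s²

Convert to SI: rₚ = 1.858 Gm = 1.858e+09 m; rₐ = 24.51 Gm = 2.451e+10 m.
Use the vis-viva equation v² = GM(2/r − 1/a) with a = (rₚ + rₐ)/2 = (1.858e+09 + 2.451e+10)/2 = 1.3184e+10 m.
vₚ = √(GM · (2/rₚ − 1/a)) = √(2.499e+17 · (2/1.858e+09 − 1/1.3184e+10)) m/s ≈ 1.581e+04 m/s = 15.81 km/s.
vₐ = √(GM · (2/rₐ − 1/a)) = √(2.499e+17 · (2/2.451e+10 − 1/1.3184e+10)) m/s ≈ 1199 m/s = 1.199 km/s.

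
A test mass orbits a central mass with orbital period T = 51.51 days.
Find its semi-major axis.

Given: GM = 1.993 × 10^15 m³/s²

Convert to SI: T = 51.51 days = 4.45046e+06 s.
Invert Kepler's third law: a = (GM · T² / (4π²))^(1/3).
Substituting T = 4.45046e+06 s and GM = 1.993e+15 m³/s²:
a = (1.993e+15 · (4.45046e+06)² / (4π²))^(1/3) m
a ≈ 1e+09 m = 1000 Mm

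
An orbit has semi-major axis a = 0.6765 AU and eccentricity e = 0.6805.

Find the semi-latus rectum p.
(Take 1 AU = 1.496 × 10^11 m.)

Convert to SI: a = 0.6765 AU = 1.01204e+11 m.
p = a (1 − e²).
p = 1.01204e+11 · (1 − (0.6805)²) = 1.01204e+11 · 0.53692 ≈ 5.434e+10 m = 0.3632 AU.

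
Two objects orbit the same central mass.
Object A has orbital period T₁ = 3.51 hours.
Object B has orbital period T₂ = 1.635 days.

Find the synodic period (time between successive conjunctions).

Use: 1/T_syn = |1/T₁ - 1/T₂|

Convert to SI: T₁ = 3.51 hours = 12636 s; T₂ = 1.635 days = 141264 s.
T_syn = |T₁ · T₂ / (T₁ − T₂)|.
T_syn = |12636 · 141264 / (12636 − 141264)| s ≈ 1.388e+04 s = 3.855 hours.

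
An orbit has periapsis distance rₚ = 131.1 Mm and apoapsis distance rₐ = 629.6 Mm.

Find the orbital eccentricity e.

Convert to SI: rₚ = 131.1 Mm = 1.311e+08 m; rₐ = 629.6 Mm = 6.296e+08 m.
e = (rₐ − rₚ) / (rₐ + rₚ).
e = (6.296e+08 − 1.311e+08) / (6.296e+08 + 1.311e+08) = 4.985e+08 / 7.607e+08 ≈ 0.6553.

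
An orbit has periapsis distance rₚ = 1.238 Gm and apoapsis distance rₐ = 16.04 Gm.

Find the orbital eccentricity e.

Convert to SI: rₚ = 1.238 Gm = 1.238e+09 m; rₐ = 16.04 Gm = 1.604e+10 m.
e = (rₐ − rₚ) / (rₐ + rₚ).
e = (1.604e+10 − 1.238e+09) / (1.604e+10 + 1.238e+09) = 1.4802e+10 / 1.7278e+10 ≈ 0.8567.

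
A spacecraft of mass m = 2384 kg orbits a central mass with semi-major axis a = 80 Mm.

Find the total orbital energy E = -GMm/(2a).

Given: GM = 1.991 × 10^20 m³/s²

Convert to SI: a = 80 Mm = 8e+07 m.
E = −GMm / (2a).
E = −1.991e+20 · 2384 / (2 · 8e+07) J ≈ -2.967e+15 J = -2.967 PJ.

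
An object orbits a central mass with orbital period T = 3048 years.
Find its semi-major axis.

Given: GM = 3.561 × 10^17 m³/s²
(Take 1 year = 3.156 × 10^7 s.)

Convert to SI: T = 3048 years = 9.61949e+10 s.
Invert Kepler's third law: a = (GM · T² / (4π²))^(1/3).
Substituting T = 9.61949e+10 s and GM = 3.561e+17 m³/s²:
a = (3.561e+17 · (9.61949e+10)² / (4π²))^(1/3) m
a ≈ 4.37e+12 m = 4.37 Tm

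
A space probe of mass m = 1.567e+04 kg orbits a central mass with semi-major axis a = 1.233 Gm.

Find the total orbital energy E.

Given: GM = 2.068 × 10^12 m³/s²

Convert to SI: a = 1.233 Gm = 1.233e+09 m.
E = −GMm / (2a).
E = −2.068e+12 · 1.567e+04 / (2 · 1.233e+09) J ≈ -1.314e+07 J = -13.14 MJ.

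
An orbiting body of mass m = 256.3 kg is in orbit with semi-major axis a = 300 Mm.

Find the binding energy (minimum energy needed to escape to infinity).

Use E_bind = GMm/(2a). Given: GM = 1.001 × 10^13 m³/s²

Convert to SI: a = 300 Mm = 3e+08 m.
Total orbital energy is E = −GMm/(2a); binding energy is E_bind = −E = GMm/(2a).
E_bind = 1.001e+13 · 256.3 / (2 · 3e+08) J ≈ 4.276e+06 J = 4.276 MJ.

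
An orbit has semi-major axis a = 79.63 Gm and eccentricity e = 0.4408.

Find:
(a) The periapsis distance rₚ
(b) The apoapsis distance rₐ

Convert to SI: a = 79.63 Gm = 7.963e+10 m.
(a) rₚ = a(1 − e) = 7.963e+10 · (1 − 0.4408) = 7.963e+10 · 0.5592 ≈ 4.453e+10 m = 44.53 Gm.
(b) rₐ = a(1 + e) = 7.963e+10 · (1 + 0.4408) = 7.963e+10 · 1.4408 ≈ 1.147e+11 m = 114.7 Gm.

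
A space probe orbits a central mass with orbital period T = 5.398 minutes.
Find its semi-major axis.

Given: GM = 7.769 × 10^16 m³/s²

Convert to SI: T = 5.398 minutes = 323.88 s.
Invert Kepler's third law: a = (GM · T² / (4π²))^(1/3).
Substituting T = 323.88 s and GM = 7.769e+16 m³/s²:
a = (7.769e+16 · (323.88)² / (4π²))^(1/3) m
a ≈ 5.91e+06 m = 5.91 Mm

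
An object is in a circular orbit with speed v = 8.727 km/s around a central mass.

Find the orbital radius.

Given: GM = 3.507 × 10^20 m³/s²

Convert to SI: v = 8.727 km/s = 8727 m/s.
For a circular orbit, v² = GM / r, so r = GM / v².
r = 3.507e+20 / (8727)² m ≈ 4.605e+12 m = 4.605 Tm.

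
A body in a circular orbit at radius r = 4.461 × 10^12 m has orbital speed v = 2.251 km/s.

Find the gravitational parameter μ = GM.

Convert to SI: v = 2.251 km/s = 2251 m/s.
For a circular orbit v² = GM/r, so GM = v² · r.
GM = (2251)² · 4.461e+12 m³/s² ≈ 2.26e+19 m³/s² = 2.26 × 10^19 m³/s².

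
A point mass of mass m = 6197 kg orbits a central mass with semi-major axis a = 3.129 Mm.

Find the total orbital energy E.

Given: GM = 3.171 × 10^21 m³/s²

Convert to SI: a = 3.129 Mm = 3.129e+06 m.
E = −GMm / (2a).
E = −3.171e+21 · 6197 / (2 · 3.129e+06) J ≈ -3.14e+18 J = -3.14 EJ.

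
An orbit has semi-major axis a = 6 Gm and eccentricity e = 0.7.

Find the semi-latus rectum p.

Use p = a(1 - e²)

Convert to SI: a = 6 Gm = 6e+09 m.
p = a (1 − e²).
p = 6e+09 · (1 − (0.7)²) = 6e+09 · 0.51 ≈ 3.06e+09 m = 3.06 Gm.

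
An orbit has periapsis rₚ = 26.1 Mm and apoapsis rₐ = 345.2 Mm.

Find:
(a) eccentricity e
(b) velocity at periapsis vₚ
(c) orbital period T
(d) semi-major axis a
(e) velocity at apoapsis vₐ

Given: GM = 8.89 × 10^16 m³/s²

Convert to SI: rₚ = 26.1 Mm = 2.61e+07 m; rₐ = 345.2 Mm = 3.452e+08 m.
(a) e = (rₐ − rₚ)/(rₐ + rₚ) = (3.452e+08 − 2.61e+07)/(3.452e+08 + 2.61e+07) ≈ 0.8594
(b) With a = (rₚ + rₐ)/2 = 1.8565e+08 m, vₚ = √(GM (2/rₚ − 1/a)) = √(8.89e+16 · (2/2.61e+07 − 1/1.8565e+08)) m/s ≈ 7.958e+04 m/s
(c) With a = (rₚ + rₐ)/2 = 1.8565e+08 m, T = 2π √(a³/GM) = 2π √((1.8565e+08)³/8.89e+16) s ≈ 5.331e+04 s
(d) a = (rₚ + rₐ)/2 = (2.61e+07 + 3.452e+08)/2 ≈ 1.856e+08 m
(e) With a = (rₚ + rₐ)/2 = 1.8565e+08 m, vₐ = √(GM (2/rₐ − 1/a)) = √(8.89e+16 · (2/3.452e+08 − 1/1.8565e+08)) m/s ≈ 6017 m/s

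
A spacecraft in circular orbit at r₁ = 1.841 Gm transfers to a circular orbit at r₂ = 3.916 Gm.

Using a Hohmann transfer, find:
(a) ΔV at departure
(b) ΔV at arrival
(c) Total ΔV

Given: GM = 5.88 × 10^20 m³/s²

Convert to SI: r₁ = 1.841 Gm = 1.841e+09 m; r₂ = 3.916 Gm = 3.916e+09 m.
Transfer semi-major axis: a_t = (r₁ + r₂)/2 = (1.841e+09 + 3.916e+09)/2 = 2.8785e+09 m.
Circular speeds: v₁ = √(GM/r₁) = 565147 m/s, v₂ = √(GM/r₂) = 387496 m/s.
Transfer speeds (vis-viva v² = GM(2/r − 1/a_t)): v₁ᵗ = 659174 m/s, v₂ᵗ = 309893 m/s.
(a) ΔV₁ = |v₁ᵗ − v₁| ≈ 9.403e+04 m/s = 94.03 km/s.
(b) ΔV₂ = |v₂ − v₂ᵗ| ≈ 7.76e+04 m/s = 77.6 km/s.
(c) ΔV_total = ΔV₁ + ΔV₂ ≈ 1.716e+05 m/s = 171.6 km/s.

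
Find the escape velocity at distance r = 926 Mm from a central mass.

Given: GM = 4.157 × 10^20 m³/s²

Convert to SI: r = 926 Mm = 9.26e+08 m.
Escape velocity comes from setting total energy to zero: ½v² − GM/r = 0 ⇒ v_esc = √(2GM / r).
v_esc = √(2 · 4.157e+20 / 9.26e+08) m/s ≈ 9.475e+05 m/s = 947.5 km/s.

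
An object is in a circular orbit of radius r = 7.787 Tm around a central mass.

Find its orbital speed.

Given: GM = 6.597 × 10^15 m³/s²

Convert to SI: r = 7.787 Tm = 7.787e+12 m.
For a circular orbit, gravity supplies the centripetal force, so v = √(GM / r).
v = √(6.597e+15 / 7.787e+12) m/s ≈ 29.11 m/s = 29.11 m/s.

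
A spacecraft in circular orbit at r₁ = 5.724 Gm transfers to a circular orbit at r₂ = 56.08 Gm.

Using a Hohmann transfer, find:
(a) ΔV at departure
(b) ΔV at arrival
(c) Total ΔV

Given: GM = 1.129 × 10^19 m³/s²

Convert to SI: r₁ = 5.724 Gm = 5.724e+09 m; r₂ = 56.08 Gm = 5.608e+10 m.
Transfer semi-major axis: a_t = (r₁ + r₂)/2 = (5.724e+09 + 5.608e+10)/2 = 3.0902e+10 m.
Circular speeds: v₁ = √(GM/r₁) = 44411.7 m/s, v₂ = √(GM/r₂) = 14188.7 m/s.
Transfer speeds (vis-viva v² = GM(2/r − 1/a_t)): v₁ᵗ = 59828.5 m/s, v₂ᵗ = 6106.6 m/s.
(a) ΔV₁ = |v₁ᵗ − v₁| ≈ 1.542e+04 m/s = 15.42 km/s.
(b) ΔV₂ = |v₂ − v₂ᵗ| ≈ 8082 m/s = 8.082 km/s.
(c) ΔV_total = ΔV₁ + ΔV₂ ≈ 2.35e+04 m/s = 23.5 km/s.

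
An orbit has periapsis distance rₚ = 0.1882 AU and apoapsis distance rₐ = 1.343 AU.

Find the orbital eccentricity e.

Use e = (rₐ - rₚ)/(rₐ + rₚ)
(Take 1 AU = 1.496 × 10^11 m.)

Convert to SI: rₚ = 0.1882 AU = 2.81547e+10 m; rₐ = 1.343 AU = 2.00913e+11 m.
e = (rₐ − rₚ) / (rₐ + rₚ).
e = (2.00913e+11 − 2.81547e+10) / (2.00913e+11 + 2.81547e+10) = 1.72758e+11 / 2.29068e+11 ≈ 0.7542.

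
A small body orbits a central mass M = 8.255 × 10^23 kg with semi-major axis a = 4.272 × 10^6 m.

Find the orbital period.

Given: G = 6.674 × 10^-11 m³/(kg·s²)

GM = G · M = 6.674e-11 · 8.255e+23 = 5.50939e+13 m³/s².
Kepler's third law: T = 2π √(a³ / GM).
Substituting a = 4.272e+06 m and GM = 5.50939e+13 m³/s²:
T = 2π √((4.272e+06)³ / 5.50939e+13) s
T ≈ 7474 s = 2.076 hours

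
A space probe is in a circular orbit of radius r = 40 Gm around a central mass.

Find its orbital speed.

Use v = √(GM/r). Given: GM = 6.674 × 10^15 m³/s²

Convert to SI: r = 40 Gm = 4e+10 m.
For a circular orbit, gravity supplies the centripetal force, so v = √(GM / r).
v = √(6.674e+15 / 4e+10) m/s ≈ 408.5 m/s = 408.5 m/s.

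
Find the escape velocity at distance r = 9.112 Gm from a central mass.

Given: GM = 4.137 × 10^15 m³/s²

Convert to SI: r = 9.112 Gm = 9.112e+09 m.
Escape velocity comes from setting total energy to zero: ½v² − GM/r = 0 ⇒ v_esc = √(2GM / r).
v_esc = √(2 · 4.137e+15 / 9.112e+09) m/s ≈ 952.9 m/s = 952.9 m/s.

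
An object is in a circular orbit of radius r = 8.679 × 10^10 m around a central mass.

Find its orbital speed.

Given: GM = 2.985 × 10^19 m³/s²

For a circular orbit, gravity supplies the centripetal force, so v = √(GM / r).
v = √(2.985e+19 / 8.679e+10) m/s ≈ 1.855e+04 m/s = 18.55 km/s.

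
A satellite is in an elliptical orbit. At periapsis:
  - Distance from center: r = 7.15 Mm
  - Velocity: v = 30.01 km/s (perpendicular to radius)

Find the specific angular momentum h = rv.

Convert to SI: r = 7.15 Mm = 7.15e+06 m; v = 30.01 km/s = 30010 m/s.
With v perpendicular to r, h = r · v.
h = 7.15e+06 · 30010 m²/s ≈ 2.146e+11 m²/s.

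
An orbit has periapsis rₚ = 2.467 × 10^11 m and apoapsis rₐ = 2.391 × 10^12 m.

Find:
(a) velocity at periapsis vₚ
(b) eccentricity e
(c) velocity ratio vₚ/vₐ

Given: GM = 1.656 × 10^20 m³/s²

(a) With a = (rₚ + rₐ)/2 = 1.31885e+12 m, vₚ = √(GM (2/rₚ − 1/a)) = √(1.656e+20 · (2/2.467e+11 − 1/1.31885e+12)) m/s ≈ 3.488e+04 m/s
(b) e = (rₐ − rₚ)/(rₐ + rₚ) = (2.391e+12 − 2.467e+11)/(2.391e+12 + 2.467e+11) ≈ 0.8129
(c) Conservation of angular momentum (rₚvₚ = rₐvₐ) gives vₚ/vₐ = rₐ/rₚ = 2.391e+12/2.467e+11 ≈ 9.692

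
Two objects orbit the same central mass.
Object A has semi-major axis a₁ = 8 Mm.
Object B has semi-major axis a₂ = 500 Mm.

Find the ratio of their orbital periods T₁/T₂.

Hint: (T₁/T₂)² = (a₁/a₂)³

Convert to SI: a₁ = 8 Mm = 8e+06 m; a₂ = 500 Mm = 5e+08 m.
From Kepler's third law, (T₁/T₂)² = (a₁/a₂)³, so T₁/T₂ = (a₁/a₂)^(3/2).
a₁/a₂ = 8e+06 / 5e+08 = 0.016.
T₁/T₂ = (0.016)^(3/2) ≈ 0.002024.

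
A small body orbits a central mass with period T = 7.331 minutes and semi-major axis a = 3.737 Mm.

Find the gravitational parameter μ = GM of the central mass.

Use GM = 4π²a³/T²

Convert to SI: T = 7.331 minutes = 439.86 s; a = 3.737 Mm = 3.737e+06 m.
GM = 4π² · a³ / T².
GM = 4π² · (3.737e+06)³ / (439.86)² m³/s² ≈ 1.065e+16 m³/s² = 1.065 × 10^16 m³/s².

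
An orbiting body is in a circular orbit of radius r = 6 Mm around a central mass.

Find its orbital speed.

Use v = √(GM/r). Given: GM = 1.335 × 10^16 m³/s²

Convert to SI: r = 6 Mm = 6e+06 m.
For a circular orbit, gravity supplies the centripetal force, so v = √(GM / r).
v = √(1.335e+16 / 6e+06) m/s ≈ 4.717e+04 m/s = 47.17 km/s.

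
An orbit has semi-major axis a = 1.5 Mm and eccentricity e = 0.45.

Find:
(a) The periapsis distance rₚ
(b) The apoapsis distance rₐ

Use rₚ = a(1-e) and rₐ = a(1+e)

Convert to SI: a = 1.5 Mm = 1.5e+06 m.
(a) rₚ = a(1 − e) = 1.5e+06 · (1 − 0.45) = 1.5e+06 · 0.55 ≈ 8.25e+05 m = 825 km.
(b) rₐ = a(1 + e) = 1.5e+06 · (1 + 0.45) = 1.5e+06 · 1.45 ≈ 2.175e+06 m = 2.175 Mm.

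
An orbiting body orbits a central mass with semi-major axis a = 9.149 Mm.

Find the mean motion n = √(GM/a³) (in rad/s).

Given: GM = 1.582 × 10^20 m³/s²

Convert to SI: a = 9.149 Mm = 9.149e+06 m.
n = √(GM / a³).
n = √(1.582e+20 / (9.149e+06)³) rad/s ≈ 0.4545 rad/s.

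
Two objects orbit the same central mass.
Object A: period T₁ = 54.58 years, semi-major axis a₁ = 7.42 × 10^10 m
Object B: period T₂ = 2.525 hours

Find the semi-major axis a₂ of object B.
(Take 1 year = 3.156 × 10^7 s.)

Convert to SI: T₁ = 54.58 years = 1.72254e+09 s; T₂ = 2.525 hours = 9090 s.
Kepler's third law: (T₁/T₂)² = (a₁/a₂)³ ⇒ a₂ = a₁ · (T₂/T₁)^(2/3).
T₂/T₁ = 9090 / 1.72254e+09 = 5.27708e-06.
a₂ = 7.42e+10 · (5.27708e-06)^(2/3) m ≈ 2.249e+07 m = 2.249 × 10^7 m.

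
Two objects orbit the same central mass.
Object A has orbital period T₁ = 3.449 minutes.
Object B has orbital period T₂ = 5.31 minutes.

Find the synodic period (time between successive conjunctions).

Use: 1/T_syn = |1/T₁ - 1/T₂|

Convert to SI: T₁ = 3.449 minutes = 206.94 s; T₂ = 5.31 minutes = 318.6 s.
T_syn = |T₁ · T₂ / (T₁ − T₂)|.
T_syn = |206.94 · 318.6 / (206.94 − 318.6)| s ≈ 590.5 s = 9.841 minutes.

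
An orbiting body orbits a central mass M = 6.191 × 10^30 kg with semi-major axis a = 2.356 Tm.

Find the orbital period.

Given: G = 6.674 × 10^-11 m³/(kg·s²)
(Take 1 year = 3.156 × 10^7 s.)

Convert to SI: a = 2.356 Tm = 2.356e+12 m.
GM = G · M = 6.674e-11 · 6.191e+30 = 4.13187e+20 m³/s².
Kepler's third law: T = 2π √(a³ / GM).
Substituting a = 2.356e+12 m and GM = 4.13187e+20 m³/s²:
T = 2π √((2.356e+12)³ / 4.13187e+20) s
T ≈ 1.118e+09 s = 35.42 years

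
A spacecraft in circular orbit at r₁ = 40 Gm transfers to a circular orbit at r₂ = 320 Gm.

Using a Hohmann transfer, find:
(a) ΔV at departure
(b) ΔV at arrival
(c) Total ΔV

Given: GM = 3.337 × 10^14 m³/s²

Convert to SI: r₁ = 40 Gm = 4e+10 m; r₂ = 320 Gm = 3.2e+11 m.
Transfer semi-major axis: a_t = (r₁ + r₂)/2 = (4e+10 + 3.2e+11)/2 = 1.8e+11 m.
Circular speeds: v₁ = √(GM/r₁) = 91.3373 m/s, v₂ = √(GM/r₂) = 32.2926 m/s.
Transfer speeds (vis-viva v² = GM(2/r − 1/a_t)): v₁ᵗ = 121.783 m/s, v₂ᵗ = 15.2229 m/s.
(a) ΔV₁ = |v₁ᵗ − v₁| ≈ 30.45 m/s = 30.45 m/s.
(b) ΔV₂ = |v₂ − v₂ᵗ| ≈ 17.07 m/s = 17.07 m/s.
(c) ΔV_total = ΔV₁ + ΔV₂ ≈ 47.52 m/s = 47.52 m/s.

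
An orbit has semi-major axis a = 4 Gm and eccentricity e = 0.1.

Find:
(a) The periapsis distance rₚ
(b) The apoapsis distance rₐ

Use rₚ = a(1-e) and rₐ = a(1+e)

Convert to SI: a = 4 Gm = 4e+09 m.
(a) rₚ = a(1 − e) = 4e+09 · (1 − 0.1) = 4e+09 · 0.9 ≈ 3.6e+09 m = 3.6 Gm.
(b) rₐ = a(1 + e) = 4e+09 · (1 + 0.1) = 4e+09 · 1.1 ≈ 4.4e+09 m = 4.4 Gm.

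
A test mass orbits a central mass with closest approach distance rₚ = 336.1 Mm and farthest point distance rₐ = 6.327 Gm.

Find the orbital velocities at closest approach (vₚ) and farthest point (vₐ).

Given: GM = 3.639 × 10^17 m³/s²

Convert to SI: rₚ = 336.1 Mm = 3.361e+08 m; rₐ = 6.327 Gm = 6.327e+09 m.
Use the vis-viva equation v² = GM(2/r − 1/a) with a = (rₚ + rₐ)/2 = (3.361e+08 + 6.327e+09)/2 = 3.33155e+09 m.
vₚ = √(GM · (2/rₚ − 1/a)) = √(3.639e+17 · (2/3.361e+08 − 1/3.33155e+09)) m/s ≈ 4.535e+04 m/s = 45.35 km/s.
vₐ = √(GM · (2/rₐ − 1/a)) = √(3.639e+17 · (2/6.327e+09 − 1/3.33155e+09)) m/s ≈ 2409 m/s = 2.409 km/s.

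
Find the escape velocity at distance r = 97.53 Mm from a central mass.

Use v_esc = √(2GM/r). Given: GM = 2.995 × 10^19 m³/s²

Convert to SI: r = 97.53 Mm = 9.753e+07 m.
Escape velocity comes from setting total energy to zero: ½v² − GM/r = 0 ⇒ v_esc = √(2GM / r).
v_esc = √(2 · 2.995e+19 / 9.753e+07) m/s ≈ 7.837e+05 m/s = 783.7 km/s.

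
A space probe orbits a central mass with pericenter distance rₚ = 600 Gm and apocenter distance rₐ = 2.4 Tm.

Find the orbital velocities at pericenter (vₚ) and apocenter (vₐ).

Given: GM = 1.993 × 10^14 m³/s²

Convert to SI: rₚ = 600 Gm = 6e+11 m; rₐ = 2.4 Tm = 2.4e+12 m.
Use the vis-viva equation v² = GM(2/r − 1/a) with a = (rₚ + rₐ)/2 = (6e+11 + 2.4e+12)/2 = 1.5e+12 m.
vₚ = √(GM · (2/rₚ − 1/a)) = √(1.993e+14 · (2/6e+11 − 1/1.5e+12)) m/s ≈ 23.05 m/s = 23.05 m/s.
vₐ = √(GM · (2/rₐ − 1/a)) = √(1.993e+14 · (2/2.4e+12 − 1/1.5e+12)) m/s ≈ 5.763 m/s = 5.763 m/s.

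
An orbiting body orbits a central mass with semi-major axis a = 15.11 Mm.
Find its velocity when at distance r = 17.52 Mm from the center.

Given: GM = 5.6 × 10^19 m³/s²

Convert to SI: a = 15.11 Mm = 1.511e+07 m; r = 17.52 Mm = 1.752e+07 m.
Vis-viva: v = √(GM · (2/r − 1/a)).
2/r − 1/a = 2/1.752e+07 − 1/1.511e+07 = 4.79739e-08 m⁻¹.
v = √(5.6e+19 · 4.79739e-08) m/s ≈ 1.639e+06 m/s = 1639 km/s.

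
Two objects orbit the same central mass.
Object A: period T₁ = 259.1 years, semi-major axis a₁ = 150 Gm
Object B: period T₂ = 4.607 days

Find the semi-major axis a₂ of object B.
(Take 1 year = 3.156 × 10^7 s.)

Convert to SI: T₁ = 259.1 years = 8.1772e+09 s; a₁ = 150 Gm = 1.5e+11 m; T₂ = 4.607 days = 398045 s.
Kepler's third law: (T₁/T₂)² = (a₁/a₂)³ ⇒ a₂ = a₁ · (T₂/T₁)^(2/3).
T₂/T₁ = 398045 / 8.1772e+09 = 4.86774e-05.
a₂ = 1.5e+11 · (4.86774e-05)^(2/3) m ≈ 2e+08 m = 200 Mm.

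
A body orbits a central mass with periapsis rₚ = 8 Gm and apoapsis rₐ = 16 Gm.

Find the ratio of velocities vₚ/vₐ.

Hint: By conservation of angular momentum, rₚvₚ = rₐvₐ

Convert to SI: rₚ = 8 Gm = 8e+09 m; rₐ = 16 Gm = 1.6e+10 m.
Conservation of angular momentum gives rₚvₚ = rₐvₐ, so vₚ/vₐ = rₐ/rₚ.
vₚ/vₐ = 1.6e+10 / 8e+09 ≈ 2.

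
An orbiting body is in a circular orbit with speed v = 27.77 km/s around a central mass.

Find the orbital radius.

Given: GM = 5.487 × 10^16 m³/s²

Convert to SI: v = 27.77 km/s = 27770 m/s.
For a circular orbit, v² = GM / r, so r = GM / v².
r = 5.487e+16 / (27770)² m ≈ 7.115e+07 m = 71.15 Mm.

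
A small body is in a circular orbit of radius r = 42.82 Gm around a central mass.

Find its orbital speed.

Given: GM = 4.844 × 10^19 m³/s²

Convert to SI: r = 42.82 Gm = 4.282e+10 m.
For a circular orbit, gravity supplies the centripetal force, so v = √(GM / r).
v = √(4.844e+19 / 4.282e+10) m/s ≈ 3.363e+04 m/s = 33.63 km/s.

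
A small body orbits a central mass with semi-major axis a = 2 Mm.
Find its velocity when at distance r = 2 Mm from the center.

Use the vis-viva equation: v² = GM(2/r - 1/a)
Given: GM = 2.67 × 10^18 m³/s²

Convert to SI: a = 2 Mm = 2e+06 m; r = 2 Mm = 2e+06 m.
Vis-viva: v = √(GM · (2/r − 1/a)).
2/r − 1/a = 2/2e+06 − 1/2e+06 = 5e-07 m⁻¹.
v = √(2.67e+18 · 5e-07) m/s ≈ 1.155e+06 m/s = 1155 km/s.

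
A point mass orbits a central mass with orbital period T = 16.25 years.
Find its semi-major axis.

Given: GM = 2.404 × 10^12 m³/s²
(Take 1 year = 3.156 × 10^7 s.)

Convert to SI: T = 16.25 years = 5.1285e+08 s.
Invert Kepler's third law: a = (GM · T² / (4π²))^(1/3).
Substituting T = 5.1285e+08 s and GM = 2.404e+12 m³/s²:
a = (2.404e+12 · (5.1285e+08)² / (4π²))^(1/3) m
a ≈ 2.521e+09 m = 2.521 × 10^9 m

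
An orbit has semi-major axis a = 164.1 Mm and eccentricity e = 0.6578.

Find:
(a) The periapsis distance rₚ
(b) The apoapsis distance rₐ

Convert to SI: a = 164.1 Mm = 1.641e+08 m.
(a) rₚ = a(1 − e) = 1.641e+08 · (1 − 0.6578) = 1.641e+08 · 0.3422 ≈ 5.616e+07 m = 56.16 Mm.
(b) rₐ = a(1 + e) = 1.641e+08 · (1 + 0.6578) = 1.641e+08 · 1.6578 ≈ 2.72e+08 m = 272 Mm.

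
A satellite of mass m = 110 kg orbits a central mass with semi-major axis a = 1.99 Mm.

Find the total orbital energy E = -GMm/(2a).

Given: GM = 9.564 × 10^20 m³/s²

Convert to SI: a = 1.99 Mm = 1.99e+06 m.
E = −GMm / (2a).
E = −9.564e+20 · 110 / (2 · 1.99e+06) J ≈ -2.643e+16 J = -26.43 PJ.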